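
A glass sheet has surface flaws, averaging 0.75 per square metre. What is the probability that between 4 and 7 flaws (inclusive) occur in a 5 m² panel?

0.4786

Over the interval, μ = 0.75 × 5 = 3.75 (a 5 m² panel = 5 square metres).
P(4 ≤ N ≤ 7) = Σ_{j=4}^{7} e^(−3.75) · 3.75^j/j! ≈ 0.4786.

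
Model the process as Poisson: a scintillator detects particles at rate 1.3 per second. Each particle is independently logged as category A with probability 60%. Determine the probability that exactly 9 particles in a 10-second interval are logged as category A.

0.1207

Thinning: the particles that are logged as category A themselves form a Poisson process with rate 0.6 × 1.3 = 0.78 per second.
Over the interval, μ = 0.78 × 10 = 7.8 (a 10-second interval = 10 seconds).
P(N = 9) = e^(−7.8) · 7.8^9/9! ≈ 0.1207.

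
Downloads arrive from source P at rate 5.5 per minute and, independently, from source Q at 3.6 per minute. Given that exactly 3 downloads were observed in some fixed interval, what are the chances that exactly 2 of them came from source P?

0.4335

Given the total, each event is independently from source P with probability p = λ_P/(λ_P+λ_Q) = 5.5/9.1 ≈ 0.6044.
So K ~ Binomial(3, 5.5/9.1): P(K = 2) = C(3,2) · (5.5/9.1)^2 · (3.6/9.1)^1 ≈ 0.4335.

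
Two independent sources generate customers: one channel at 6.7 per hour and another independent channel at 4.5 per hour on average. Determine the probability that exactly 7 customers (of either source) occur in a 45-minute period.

0.1317

Independent Poisson processes superpose: combined rate λ = 6.7 + 4.5 = 11.2 per hour.
Over the interval, μ = 11.2 × 0.75 = 8.4 (a 45-minute period = 0.75 hours).
P(N = 7) = e^(−8.4) · 8.4^7/7! ≈ 0.1317.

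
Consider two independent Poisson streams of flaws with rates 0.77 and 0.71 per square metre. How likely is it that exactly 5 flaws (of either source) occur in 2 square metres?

0.0981

Independent Poisson processes superpose: combined rate λ = 0.77 + 0.71 = 1.48 per square metre.
Over the interval, μ = 1.48 × 2 = 2.96 (2 square metres).
P(N = 5) = e^(−2.96) · 2.96^5/5! ≈ 0.0981.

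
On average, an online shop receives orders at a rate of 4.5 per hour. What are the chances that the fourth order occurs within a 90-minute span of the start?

Over the interval, μ = 4.5 × 1.5 = 6.75 (a 90-minute span = 1.5 hours).
The fourth arrival falls in the interval iff at least 4 events occur there: P(S_4 ≤ t) = P(N ≥ 4) = 1 − P(N ≤ 3) ≈ 0.9042.

0.9042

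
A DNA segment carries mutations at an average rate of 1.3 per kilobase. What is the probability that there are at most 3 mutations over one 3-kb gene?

0.4532

Over the interval, μ = 1.3 × 3 = 3.9 (a 3-kb gene = 3 kilobases).
P(N ≤ 3) = Σ_{j=0}^{3} e^(−μ) μ^j/j! ≈ 0.4532.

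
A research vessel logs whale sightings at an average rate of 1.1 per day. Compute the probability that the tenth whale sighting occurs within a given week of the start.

0.2469

Over the interval, μ = 1.1 × 7 = 7.7 (a week = 7 days).
The tenth arrival falls in the interval iff at least 10 events occur there: P(S_10 ≤ t) = P(N ≥ 10) = 1 − P(N ≤ 9) ≈ 0.2469.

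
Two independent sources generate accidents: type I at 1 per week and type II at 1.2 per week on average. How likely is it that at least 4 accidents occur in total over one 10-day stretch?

Independent Poisson processes superpose: combined rate λ = 1 + 1.2 = 2.2 per week.
Over the interval, μ = 2.2 × 10/7 ≈ 3.14286 (a 10-day stretch = 10/7 weeks).
P(N ≥ 4) = 1 − P(N ≤ 3) ≈ 0.3847.

0.3847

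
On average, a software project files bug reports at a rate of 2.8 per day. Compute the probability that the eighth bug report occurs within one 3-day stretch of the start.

0.6013

Over the interval, μ = 2.8 × 3 = 8.4 (a 3-day stretch = 3 days).
The eighth arrival falls in the interval iff at least 8 events occur there: P(S_8 ≤ t) = P(N ≥ 8) = 1 − P(N ≤ 7) ≈ 0.6013.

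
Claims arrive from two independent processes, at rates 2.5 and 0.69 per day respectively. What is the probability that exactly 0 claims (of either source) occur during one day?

Independent Poisson processes superpose: combined rate λ = 2.5 + 0.69 = 3.19 per day.
So μ = 3.19.
P(N = 0) = e^(−3.19) · 3.19^0/0! ≈ 0.0412.

0.0412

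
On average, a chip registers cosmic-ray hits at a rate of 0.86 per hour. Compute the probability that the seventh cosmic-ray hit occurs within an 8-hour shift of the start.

0.5323

Over the interval, μ = 0.86 × 8 = 6.88 (an 8-hour shift = 8 hours).
The seventh arrival falls in the interval iff at least 7 events occur there: P(S_7 ≤ t) = P(N ≥ 7) = 1 − P(N ≤ 6) ≈ 0.5323.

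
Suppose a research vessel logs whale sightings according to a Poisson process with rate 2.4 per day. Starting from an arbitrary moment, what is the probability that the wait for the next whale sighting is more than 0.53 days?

The wait for the next event is exponential with rate λ = 2.4 per day.
P(T > 0.53) = e^(−λt) = e^(−2.4 × 0.53) = e^(−1.272) ≈ 0.2803.

0.2803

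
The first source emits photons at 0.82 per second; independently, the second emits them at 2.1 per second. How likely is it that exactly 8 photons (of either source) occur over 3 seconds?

Independent Poisson processes superpose: combined rate λ = 0.82 + 2.1 = 2.92 per second.
Over the interval, μ = 2.92 × 3 = 8.76 (3 seconds).
P(N = 8) = e^(−8.76) · 8.76^8/8! ≈ 0.1349.

0.1349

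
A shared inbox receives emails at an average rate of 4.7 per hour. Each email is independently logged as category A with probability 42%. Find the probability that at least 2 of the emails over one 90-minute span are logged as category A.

0.7950

Thinning: the emails that are logged as category A themselves form a Poisson process with rate 0.42 × 4.7 = 1.974 per hour.
Over the interval, μ = 1.974 × 1.5 = 2.961 (a 90-minute span = 1.5 hours).
P(N ≥ 2) = 1 − P(N ≤ 1) ≈ 0.7950.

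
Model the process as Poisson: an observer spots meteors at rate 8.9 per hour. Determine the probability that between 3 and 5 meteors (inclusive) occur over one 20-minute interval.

Over the interval, μ = 8.9 × 1/3 ≈ 2.96667 (a 20-minute interval = 1/3 hours).
P(3 ≤ N ≤ 5) = Σ_{j=3}^{5} e^(−2.96667) · 2.96667^j/j! ≈ 0.4887.

0.4887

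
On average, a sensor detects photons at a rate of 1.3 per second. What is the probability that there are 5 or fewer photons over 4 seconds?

0.5809

Over the interval, μ = 1.3 × 4 = 5.2 (4 seconds).
P(N ≤ 5) = Σ_{j=0}^{5} e^(−μ) μ^j/j! ≈ 0.5809.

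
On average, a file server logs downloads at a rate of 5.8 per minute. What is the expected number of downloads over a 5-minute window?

E[N] = λt = 5.8 × 5 = 29 (a 5-minute window = 5 minutes).

29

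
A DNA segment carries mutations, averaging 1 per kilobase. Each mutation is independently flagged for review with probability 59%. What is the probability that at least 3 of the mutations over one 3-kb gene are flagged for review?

Thinning: the mutations that are flagged for review themselves form a Poisson process with rate 0.59 × 1 = 0.59 per kilobase.
Over the interval, μ = 0.59 × 3 = 1.77 (a 3-kb gene = 3 kilobases).
P(N ≥ 3) = 1 − P(N ≤ 2) ≈ 0.2614.

0.2614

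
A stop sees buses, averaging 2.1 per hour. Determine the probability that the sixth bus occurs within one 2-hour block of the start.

Over the interval, μ = 2.1 × 2 = 4.2 (a 2-hour block = 2 hours).
The sixth arrival falls in the interval iff at least 6 events occur there: P(S_6 ≤ t) = P(N ≥ 6) = 1 − P(N ≤ 5) ≈ 0.2469.

0.2469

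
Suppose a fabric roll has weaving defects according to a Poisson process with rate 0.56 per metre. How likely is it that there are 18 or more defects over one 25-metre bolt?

Over the interval, μ = 0.56 × 25 = 14 (a 25-metre bolt = 25 metres).
P(N ≥ 18) = 1 − P(N ≤ 17) = 1 − Σ_{j=0}^{17} e^(−μ) μ^j/j! ≈ 0.1728.

0.1728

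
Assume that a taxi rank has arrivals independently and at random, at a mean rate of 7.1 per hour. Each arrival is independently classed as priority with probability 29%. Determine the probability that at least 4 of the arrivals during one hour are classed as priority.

Thinning: the arrivals that are classed as priority themselves form a Poisson process with rate 0.29 × 7.1 = 2.059 per hour.
So μ = 2.059.
P(N ≥ 4) = 1 − P(N ≤ 3) ≈ 0.1537.

0.1537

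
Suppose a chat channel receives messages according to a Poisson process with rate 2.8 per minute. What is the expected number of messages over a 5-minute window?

E[N] = λt = 2.8 × 5 = 14 (a 5-minute window = 5 minutes).

14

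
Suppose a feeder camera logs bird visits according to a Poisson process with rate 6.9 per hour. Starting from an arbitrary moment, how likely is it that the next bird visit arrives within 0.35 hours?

Inter-arrival times are exponential with rate λ = 6.9 per hour.
P(T ≤ 0.35) = 1 − e^(−λt) = 1 − e^(−6.9 × 0.35) = 1 − e^(−2.415) ≈ 0.9106.

0.9106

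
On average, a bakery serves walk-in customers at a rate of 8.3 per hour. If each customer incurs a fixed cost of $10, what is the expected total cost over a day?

E[N] = 8.3 × 24 = 199.2 (a day = 24 hours); E[cost] = 199.2 × $10 = $1992.

$1992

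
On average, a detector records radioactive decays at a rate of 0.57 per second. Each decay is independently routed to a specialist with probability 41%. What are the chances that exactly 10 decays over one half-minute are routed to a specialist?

Thinning: the decays that are routed to a specialist themselves form a Poisson process with rate 0.41 × 0.57 = 0.2337 per second.
Over the interval, μ = 0.2337 × 30 = 7.011 (a half-minute = 30 seconds).
P(N = 10) = e^(−7.011) · 7.011^10/10! ≈ 0.0713.

0.0713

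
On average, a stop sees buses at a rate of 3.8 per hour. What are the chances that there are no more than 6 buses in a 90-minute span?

Over the interval, μ = 3.8 × 1.5 = 5.7 (a 90-minute span = 1.5 hours).
P(N ≤ 6) = Σ_{j=0}^{6} e^(−μ) μ^j/j! ≈ 0.6544.

0.6544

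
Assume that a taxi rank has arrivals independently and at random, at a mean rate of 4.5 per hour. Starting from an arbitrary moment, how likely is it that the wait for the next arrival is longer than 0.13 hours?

0.5571

The wait for the next event is exponential with rate λ = 4.5 per hour.
P(T > 0.13) = e^(−λt) = e^(−4.5 × 0.13) = e^(−0.585) ≈ 0.5571.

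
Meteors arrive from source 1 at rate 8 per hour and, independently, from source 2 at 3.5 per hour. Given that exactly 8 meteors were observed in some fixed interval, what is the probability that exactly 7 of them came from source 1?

0.1920

Given the total, each event is independently from source 1 with probability p = λ_1/(λ_1+λ_2) = 8/11.5 ≈ 0.6957.
So K ~ Binomial(8, 8/11.5): P(K = 7) = C(8,7) · (8/11.5)^7 · (3.5/11.5)^1 ≈ 0.1920.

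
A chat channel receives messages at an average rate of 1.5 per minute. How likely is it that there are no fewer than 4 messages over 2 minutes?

0.3528

Over the interval, μ = 1.5 × 2 = 3 (2 minutes).
P(N ≥ 4) = 1 − P(N ≤ 3) = 1 − Σ_{j=0}^{3} e^(−μ) μ^j/j! ≈ 0.3528.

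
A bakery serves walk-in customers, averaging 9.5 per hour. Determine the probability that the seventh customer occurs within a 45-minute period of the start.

0.5687

Over the interval, μ = 9.5 × 0.75 = 7.125 (a 45-minute period = 0.75 hours).
The seventh arrival falls in the interval iff at least 7 events occur there: P(S_7 ≤ t) = P(N ≥ 7) = 1 − P(N ≤ 6) ≈ 0.5687.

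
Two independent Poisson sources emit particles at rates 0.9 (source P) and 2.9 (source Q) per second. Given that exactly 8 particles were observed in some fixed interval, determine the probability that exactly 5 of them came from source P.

Given the total, each event is independently from source P with probability p = λ_P/(λ_P+λ_Q) = 0.9/3.8 ≈ 0.2368.
So K ~ Binomial(8, 0.9/3.8): P(K = 5) = C(8,5) · (0.9/3.8)^5 · (2.9/3.8)^3 ≈ 0.0185.

0.0185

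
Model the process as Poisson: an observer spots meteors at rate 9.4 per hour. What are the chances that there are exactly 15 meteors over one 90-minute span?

0.0996

Over the interval, μ = 9.4 × 1.5 = 14.1 (a 90-minute span = 1.5 hours).
P(N = 15) = e^(−μ) μ^15/15! = e^(−14.1) · 14.1^15/1307674368000 ≈ 0.0996.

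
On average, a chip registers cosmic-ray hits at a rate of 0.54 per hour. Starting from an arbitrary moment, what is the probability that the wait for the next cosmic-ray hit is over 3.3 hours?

0.1683

The wait for the next event is exponential with rate λ = 0.54 per hour.
P(T > 3.3) = e^(−λt) = e^(−0.54 × 3.3) = e^(−1.782) ≈ 0.1683.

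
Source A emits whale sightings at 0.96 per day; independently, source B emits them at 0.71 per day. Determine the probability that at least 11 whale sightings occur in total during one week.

0.6195

Independent Poisson processes superpose: combined rate λ = 0.96 + 0.71 = 1.67 per day.
Over the interval, μ = 1.67 × 7 = 11.69 (a week = 7 days).
P(N ≥ 11) = 1 − P(N ≤ 10) ≈ 0.6195.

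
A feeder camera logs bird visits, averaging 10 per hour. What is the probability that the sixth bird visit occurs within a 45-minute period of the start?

0.7586

Over the interval, μ = 10 × 0.75 = 7.5 (a 45-minute period = 0.75 hours).
The sixth arrival falls in the interval iff at least 6 events occur there: P(S_6 ≤ t) = P(N ≥ 6) = 1 − P(N ≤ 5) ≈ 0.7586.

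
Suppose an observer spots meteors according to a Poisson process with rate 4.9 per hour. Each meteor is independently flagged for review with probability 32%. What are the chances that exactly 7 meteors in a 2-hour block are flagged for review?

Thinning: the meteors that are flagged for review themselves form a Poisson process with rate 0.32 × 4.9 = 1.568 per hour.
Over the interval, μ = 1.568 × 2 = 3.136 (a 2-hour block = 2 hours).
P(N = 7) = e^(−3.136) · 3.136^7/7! ≈ 0.0257.

0.0257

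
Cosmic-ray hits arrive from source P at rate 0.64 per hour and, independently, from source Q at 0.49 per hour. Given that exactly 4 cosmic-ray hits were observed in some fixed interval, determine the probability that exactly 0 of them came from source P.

0.0354

Given the total, each event is independently from source P with probability p = λ_P/(λ_P+λ_Q) = 0.64/1.13 ≈ 0.5664.
So K ~ Binomial(4, 0.64/1.13): P(K = 0) = C(4,0) · (0.64/1.13)^0 · (0.49/1.13)^4 ≈ 0.0354.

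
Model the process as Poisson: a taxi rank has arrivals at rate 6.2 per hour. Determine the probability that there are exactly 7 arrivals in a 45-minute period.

Over the interval, μ = 6.2 × 0.75 = 4.65 (a 45-minute period = 0.75 hours).
P(N = 7) = e^(−μ) μ^7/7! = e^(−4.65) · 4.65^7/5040 ≈ 0.0892.

0.0892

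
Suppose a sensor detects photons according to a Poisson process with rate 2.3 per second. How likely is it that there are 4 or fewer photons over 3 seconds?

0.1823

Over the interval, μ = 2.3 × 3 = 6.9 (3 seconds).
P(N ≤ 4) = Σ_{j=0}^{4} e^(−μ) μ^j/j! ≈ 0.1823.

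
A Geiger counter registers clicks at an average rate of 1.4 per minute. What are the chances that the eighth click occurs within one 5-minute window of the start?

Over the interval, μ = 1.4 × 5 = 7 (a 5-minute window = 5 minutes).
The eighth arrival falls in the interval iff at least 8 events occur there: P(S_8 ≤ t) = P(N ≥ 8) = 1 − P(N ≤ 7) ≈ 0.4013.

0.4013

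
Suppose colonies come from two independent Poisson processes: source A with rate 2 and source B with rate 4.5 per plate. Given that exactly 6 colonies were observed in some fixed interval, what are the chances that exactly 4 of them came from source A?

0.0644

Given the total, each event is independently from source A with probability p = λ_A/(λ_A+λ_B) = 2/6.5 ≈ 0.3077.
So K ~ Binomial(6, 2/6.5): P(K = 4) = C(6,4) · (2/6.5)^4 · (4.5/6.5)^2 ≈ 0.0644.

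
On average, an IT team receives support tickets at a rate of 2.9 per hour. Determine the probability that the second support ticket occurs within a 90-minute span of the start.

Over the interval, μ = 2.9 × 1.5 = 4.35 (a 90-minute span = 1.5 hours).
The second arrival falls in the interval iff at least 2 events occur there: P(S_2 ≤ t) = P(N ≥ 2) = 1 − P(N ≤ 1) ≈ 0.9309.

0.9309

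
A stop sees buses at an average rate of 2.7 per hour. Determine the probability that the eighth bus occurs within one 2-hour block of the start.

Over the interval, μ = 2.7 × 2 = 5.4 (a 2-hour block = 2 hours).
The eighth arrival falls in the interval iff at least 8 events occur there: P(S_8 ≤ t) = P(N ≥ 8) = 1 − P(N ≤ 7) ≈ 0.1783.

0.1783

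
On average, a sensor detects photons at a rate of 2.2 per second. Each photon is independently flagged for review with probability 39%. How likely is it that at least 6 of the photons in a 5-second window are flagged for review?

0.2617

Thinning: the photons that are flagged for review themselves form a Poisson process with rate 0.39 × 2.2 = 0.858 per second.
Over the interval, μ = 0.858 × 5 = 4.29 (a 5-second window = 5 seconds).
P(N ≥ 6) = 1 − P(N ≤ 5) ≈ 0.2617.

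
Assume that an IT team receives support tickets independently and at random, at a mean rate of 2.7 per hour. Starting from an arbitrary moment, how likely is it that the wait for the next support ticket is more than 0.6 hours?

0.1979

The wait for the next event is exponential with rate λ = 2.7 per hour.
P(T > 0.6) = e^(−λt) = e^(−2.7 × 0.6) = e^(−1.62) ≈ 0.1979.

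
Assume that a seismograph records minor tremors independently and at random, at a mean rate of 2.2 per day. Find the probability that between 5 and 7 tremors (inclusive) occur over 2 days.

Over the interval, μ = 2.2 × 2 = 4.4 (2 days).
P(5 ≤ N ≤ 7) = Σ_{j=5}^{7} e^(−4.4) · 4.4^j/j! ≈ 0.3702.

0.3702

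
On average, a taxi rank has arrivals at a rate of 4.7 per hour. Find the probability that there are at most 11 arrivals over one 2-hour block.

0.7626

Over the interval, μ = 4.7 × 2 = 9.4 (a 2-hour block = 2 hours).
P(N ≤ 11) = Σ_{j=0}^{11} e^(−μ) μ^j/j! ≈ 0.7626.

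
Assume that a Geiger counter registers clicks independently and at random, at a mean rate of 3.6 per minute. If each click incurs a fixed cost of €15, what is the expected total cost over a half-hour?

€1620

E[N] = 3.6 × 30 = 108 (a half-hour = 30 minutes); E[cost] = 108 × €15 = €1620.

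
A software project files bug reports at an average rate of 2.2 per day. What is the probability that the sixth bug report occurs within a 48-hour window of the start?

Over the interval, μ = 2.2 × 2 = 4.4 (a 48-hour window = 2 days).
The sixth arrival falls in the interval iff at least 6 events occur there: P(S_6 ≤ t) = P(N ≥ 6) = 1 − P(N ≤ 5) ≈ 0.2801.

0.2801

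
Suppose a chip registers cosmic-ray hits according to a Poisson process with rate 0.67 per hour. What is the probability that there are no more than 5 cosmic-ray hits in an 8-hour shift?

0.5531

Over the interval, μ = 0.67 × 8 = 5.36 (an 8-hour shift = 8 hours).
P(N ≤ 5) = Σ_{j=0}^{5} e^(−μ) μ^j/j! ≈ 0.5531.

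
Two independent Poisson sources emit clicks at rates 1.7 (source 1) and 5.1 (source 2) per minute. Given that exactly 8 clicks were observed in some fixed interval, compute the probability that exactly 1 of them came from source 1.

Given the total, each event is independently from source 1 with probability p = λ_1/(λ_1+λ_2) = 1.7/6.8 = 0.2500.
So K ~ Binomial(8, 1.7/6.8): P(K = 1) = C(8,1) · (1.7/6.8)^1 · (5.1/6.8)^7 ≈ 0.2670.

0.2670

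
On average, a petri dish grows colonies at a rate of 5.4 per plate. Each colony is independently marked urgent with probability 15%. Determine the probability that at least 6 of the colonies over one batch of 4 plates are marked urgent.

Thinning: the colonies that are marked urgent themselves form a Poisson process with rate 0.15 × 5.4 = 0.81 per plate.
Over the interval, μ = 0.81 × 4 = 3.24 (a batch of 4 plates = 4 plates).
P(N ≥ 6) = 1 − P(N ≤ 5) ≈ 0.1100.

0.1100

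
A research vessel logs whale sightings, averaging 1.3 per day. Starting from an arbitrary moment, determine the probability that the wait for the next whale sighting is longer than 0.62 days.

The wait for the next event is exponential with rate λ = 1.3 per day.
P(T > 0.62) = e^(−λt) = e^(−1.3 × 0.62) = e^(−0.806) ≈ 0.4466.

0.4466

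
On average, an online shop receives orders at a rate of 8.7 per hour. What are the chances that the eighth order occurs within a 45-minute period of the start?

Over the interval, μ = 8.7 × 0.75 = 6.525 (a 45-minute period = 0.75 hours).
The eighth arrival falls in the interval iff at least 8 events occur there: P(S_8 ≤ t) = P(N ≥ 8) = 1 − P(N ≤ 7) ≈ 0.3309.

0.3309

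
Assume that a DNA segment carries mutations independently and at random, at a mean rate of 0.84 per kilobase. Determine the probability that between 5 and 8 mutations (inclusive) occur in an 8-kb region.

Over the interval, μ = 0.84 × 8 = 6.72 (an 8-kb region = 8 kilobases).
P(5 ≤ N ≤ 8) = Σ_{j=5}^{8} e^(−6.72) · 6.72^j/j! ≈ 0.5647.

0.5647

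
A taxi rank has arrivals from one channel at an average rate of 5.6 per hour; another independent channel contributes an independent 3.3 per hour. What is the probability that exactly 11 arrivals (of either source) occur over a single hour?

0.0948

Independent Poisson processes superpose: combined rate λ = 5.6 + 3.3 = 8.9 per hour.
So μ = 8.9.
P(N = 11) = e^(−8.9) · 8.9^11/11! ≈ 0.0948.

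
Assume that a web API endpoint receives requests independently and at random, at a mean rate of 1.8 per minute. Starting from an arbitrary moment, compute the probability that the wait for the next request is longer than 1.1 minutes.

The wait for the next event is exponential with rate λ = 1.8 per minute.
P(T > 1.1) = e^(−λt) = e^(−1.8 × 1.1) = e^(−1.98) ≈ 0.1381.

0.1381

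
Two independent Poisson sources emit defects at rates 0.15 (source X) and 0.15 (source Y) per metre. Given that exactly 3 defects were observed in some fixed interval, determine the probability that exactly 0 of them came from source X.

Given the total, each event is independently from source X with probability p = λ_X/(λ_X+λ_Y) = 0.15/0.3 = 0.5000.
So K ~ Binomial(3, 0.15/0.3): P(K = 0) = C(3,0) · (0.15/0.3)^0 · (0.15/0.3)^3 ≈ 0.1250.

0.1250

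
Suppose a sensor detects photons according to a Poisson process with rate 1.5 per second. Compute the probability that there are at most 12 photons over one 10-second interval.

Over the interval, μ = 1.5 × 10 = 15 (a 10-second interval = 10 seconds).
P(N ≤ 12) = Σ_{j=0}^{12} e^(−μ) μ^j/j! ≈ 0.2676.

0.2676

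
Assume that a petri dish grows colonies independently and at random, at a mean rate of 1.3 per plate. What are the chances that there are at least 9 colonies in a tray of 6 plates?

0.3796

Over the interval, μ = 1.3 × 6 = 7.8 (a tray of 6 plates = 6 plates).
P(N ≥ 9) = 1 − P(N ≤ 8) = 1 − Σ_{j=0}^{8} e^(−μ) μ^j/j! ≈ 0.3796.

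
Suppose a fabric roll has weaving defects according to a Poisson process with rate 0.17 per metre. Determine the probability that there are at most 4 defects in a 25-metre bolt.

Over the interval, μ = 0.17 × 25 = 4.25 (a 25-metre bolt = 25 metres).
P(N ≤ 4) = Σ_{j=0}^{4} e^(−μ) μ^j/j! ≈ 0.5801.

0.5801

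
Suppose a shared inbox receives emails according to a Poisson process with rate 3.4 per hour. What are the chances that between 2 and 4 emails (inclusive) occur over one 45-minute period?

Over the interval, μ = 3.4 × 0.75 = 2.55 (a 45-minute period = 0.75 hours).
P(2 ≤ N ≤ 4) = Σ_{j=2}^{4} e^(−2.55) · 2.55^j/j! ≈ 0.6072.

0.6072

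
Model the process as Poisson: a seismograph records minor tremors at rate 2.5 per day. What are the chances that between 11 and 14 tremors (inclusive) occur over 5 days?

0.4280

Over the interval, μ = 2.5 × 5 = 12.5 (5 days).
P(11 ≤ N ≤ 14) = Σ_{j=11}^{14} e^(−12.5) · 12.5^j/j! ≈ 0.4280.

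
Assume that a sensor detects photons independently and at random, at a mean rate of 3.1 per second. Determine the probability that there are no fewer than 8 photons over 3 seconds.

Over the interval, μ = 3.1 × 3 = 9.3 (3 seconds).
P(N ≥ 8) = 1 − P(N ≤ 7) = 1 − Σ_{j=0}^{7} e^(−μ) μ^j/j! ≈ 0.7100.

0.7100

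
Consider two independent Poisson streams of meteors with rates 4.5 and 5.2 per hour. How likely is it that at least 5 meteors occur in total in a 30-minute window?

Independent Poisson processes superpose: combined rate λ = 4.5 + 5.2 = 9.7 per hour.
Over the interval, μ = 9.7 × 0.5 = 4.85 (a 30-minute window = 0.5 hours).
P(N ≥ 5) = 1 − P(N ≤ 4) ≈ 0.5328.

0.5328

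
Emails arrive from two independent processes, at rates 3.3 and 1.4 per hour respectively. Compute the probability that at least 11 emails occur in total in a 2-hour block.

0.3424

Independent Poisson processes superpose: combined rate λ = 3.3 + 1.4 = 4.7 per hour.
Over the interval, μ = 4.7 × 2 = 9.4 (a 2-hour block = 2 hours).
P(N ≥ 11) = 1 − P(N ≤ 10) ≈ 0.3424.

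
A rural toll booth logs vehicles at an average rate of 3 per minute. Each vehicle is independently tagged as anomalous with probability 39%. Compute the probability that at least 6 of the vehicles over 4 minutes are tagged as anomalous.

0.3281

Thinning: the vehicles that are tagged as anomalous themselves form a Poisson process with rate 0.39 × 3 = 1.17 per minute.
Over the interval, μ = 1.17 × 4 = 4.68 (4 minutes).
P(N ≥ 6) = 1 − P(N ≤ 5) ≈ 0.3281.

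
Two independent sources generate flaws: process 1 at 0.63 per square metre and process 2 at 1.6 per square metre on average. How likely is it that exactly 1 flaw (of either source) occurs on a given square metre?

Independent Poisson processes superpose: combined rate λ = 0.63 + 1.6 = 2.23 per square metre.
So μ = 2.23.
P(N = 1) = e^(−2.23) · 2.23^1/1! ≈ 0.2398.

0.2398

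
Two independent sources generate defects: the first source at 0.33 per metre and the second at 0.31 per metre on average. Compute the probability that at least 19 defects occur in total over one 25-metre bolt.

Independent Poisson processes superpose: combined rate λ = 0.33 + 0.31 = 0.64 per metre.
Over the interval, μ = 0.64 × 25 = 16 (a 25-metre bolt = 25 metres).
P(N ≥ 19) = 1 − P(N ≤ 18) ≈ 0.2577.

0.2577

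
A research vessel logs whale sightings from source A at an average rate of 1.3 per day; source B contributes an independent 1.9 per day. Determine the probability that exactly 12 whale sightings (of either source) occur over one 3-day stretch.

0.0866

Independent Poisson processes superpose: combined rate λ = 1.3 + 1.9 = 3.2 per day.
Over the interval, μ = 3.2 × 3 = 9.6 (a 3-day stretch = 3 days).
P(N = 12) = e^(−9.6) · 9.6^12/12! ≈ 0.0866.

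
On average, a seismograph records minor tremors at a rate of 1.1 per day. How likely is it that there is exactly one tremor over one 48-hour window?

Over the interval, μ = 1.1 × 2 = 2.2 (a 48-hour window = 2 days).
P(N = 1) = e^(−μ) μ^1/1! = e^(−2.2) · 2.2^1/1 ≈ 0.2438.

0.2438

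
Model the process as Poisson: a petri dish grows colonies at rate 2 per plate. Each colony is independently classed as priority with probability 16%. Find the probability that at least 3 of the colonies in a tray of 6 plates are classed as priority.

0.3017

Thinning: the colonies that are classed as priority themselves form a Poisson process with rate 0.16 × 2 = 0.32 per plate.
Over the interval, μ = 0.32 × 6 = 1.92 (a tray of 6 plates = 6 plates).
P(N ≥ 3) = 1 − P(N ≤ 2) ≈ 0.3017.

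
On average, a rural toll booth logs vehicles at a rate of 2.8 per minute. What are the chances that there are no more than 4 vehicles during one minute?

0.8477

With mean μ = 2.8 per minute,
P(N ≤ 4) = Σ_{j=0}^{4} e^(−μ) μ^j/j! ≈ 0.8477.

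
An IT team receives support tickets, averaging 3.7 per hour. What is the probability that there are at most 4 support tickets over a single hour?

0.6872

With mean μ = 3.7 per hour,
P(N ≤ 4) = Σ_{j=0}^{4} e^(−μ) μ^j/j! ≈ 0.6872.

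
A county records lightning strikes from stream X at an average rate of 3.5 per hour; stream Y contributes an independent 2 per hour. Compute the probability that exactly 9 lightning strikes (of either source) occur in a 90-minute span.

Independent Poisson processes superpose: combined rate λ = 3.5 + 2 = 5.5 per hour.
Over the interval, μ = 5.5 × 1.5 = 8.25 (a 90-minute span = 1.5 hours).
P(N = 9) = e^(−8.25) · 8.25^9/9! ≈ 0.1275.

0.1275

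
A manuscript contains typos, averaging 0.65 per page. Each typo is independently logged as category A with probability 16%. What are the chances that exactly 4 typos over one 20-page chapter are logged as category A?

Thinning: the typos that are logged as category A themselves form a Poisson process with rate 0.16 × 0.65 = 0.104 per page.
Over the interval, μ = 0.104 × 20 = 2.08 (a 20-page chapter = 20 pages).
P(N = 4) = e^(−2.08) · 2.08^4/4! ≈ 0.0974.

0.0974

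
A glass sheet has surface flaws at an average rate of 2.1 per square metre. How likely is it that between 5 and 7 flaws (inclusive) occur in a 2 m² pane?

0.3462

Over the interval, μ = 2.1 × 2 = 4.2 (a 2 m² pane = 2 square metres).
P(5 ≤ N ≤ 7) = Σ_{j=5}^{7} e^(−4.2) · 4.2^j/j! ≈ 0.3462.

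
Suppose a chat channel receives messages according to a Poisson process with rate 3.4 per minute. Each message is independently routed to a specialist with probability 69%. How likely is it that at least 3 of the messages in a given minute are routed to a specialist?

0.4161

Thinning: the messages that are routed to a specialist themselves form a Poisson process with rate 0.69 × 3.4 = 2.346 per minute.
So μ = 2.346.
P(N ≥ 3) = 1 − P(N ≤ 2) ≈ 0.4161.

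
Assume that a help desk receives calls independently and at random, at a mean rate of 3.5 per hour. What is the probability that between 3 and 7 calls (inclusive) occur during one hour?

With mean μ = 3.5 per hour,
P(3 ≤ N ≤ 7) = Σ_{j=3}^{7} e^(−3.5) · 3.5^j/j! ≈ 0.6524.

0.6524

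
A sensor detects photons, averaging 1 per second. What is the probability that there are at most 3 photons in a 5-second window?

0.2650

Over the interval, μ = 1 × 5 = 5 (a 5-second window = 5 seconds).
P(N ≤ 3) = Σ_{j=0}^{3} e^(−μ) μ^j/j! ≈ 0.2650.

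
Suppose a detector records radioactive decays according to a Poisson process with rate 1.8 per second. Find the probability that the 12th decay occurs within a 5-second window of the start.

0.1970

Over the interval, μ = 1.8 × 5 = 9 (a 5-second window = 5 seconds).
The 12th arrival falls in the interval iff at least 12 events occur there: P(S_12 ≤ t) = P(N ≥ 12) = 1 − P(N ≤ 11) ≈ 0.1970.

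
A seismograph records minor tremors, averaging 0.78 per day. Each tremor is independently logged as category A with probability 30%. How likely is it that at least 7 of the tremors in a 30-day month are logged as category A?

Thinning: the tremors that are logged as category A themselves form a Poisson process with rate 0.3 × 0.78 = 0.234 per day.
Over the interval, μ = 0.234 × 30 = 7.02 (a 30-day month = 30 days).
P(N ≥ 7) = 1 − P(N ≤ 6) ≈ 0.5533.

0.5533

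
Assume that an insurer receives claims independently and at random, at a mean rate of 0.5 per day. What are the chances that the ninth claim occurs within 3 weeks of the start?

0.7206

Over the interval, μ = 0.5 × 21 = 10.5 (3 weeks = 21 days).
The ninth arrival falls in the interval iff at least 9 events occur there: P(S_9 ≤ t) = P(N ≥ 9) = 1 − P(N ≤ 8) ≈ 0.7206.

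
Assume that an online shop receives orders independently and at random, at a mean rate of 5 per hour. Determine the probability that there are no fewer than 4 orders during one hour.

0.7350

With mean μ = 5 per hour,
P(N ≥ 4) = 1 − P(N ≤ 3) = 1 − Σ_{j=0}^{3} e^(−μ) μ^j/j! ≈ 0.7350.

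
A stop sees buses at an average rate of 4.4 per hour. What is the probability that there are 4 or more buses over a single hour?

With mean μ = 4.4 per hour,
P(N ≥ 4) = 1 − P(N ≤ 3) = 1 − Σ_{j=0}^{3} e^(−μ) μ^j/j! ≈ 0.6406.

0.6406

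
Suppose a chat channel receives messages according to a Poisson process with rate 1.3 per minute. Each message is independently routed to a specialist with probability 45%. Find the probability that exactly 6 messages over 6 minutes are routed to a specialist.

0.0776

Thinning: the messages that are routed to a specialist themselves form a Poisson process with rate 0.45 × 1.3 = 0.585 per minute.
Over the interval, μ = 0.585 × 6 = 3.51 (6 minutes).
P(N = 6) = e^(−3.51) · 3.51^6/6! ≈ 0.0776.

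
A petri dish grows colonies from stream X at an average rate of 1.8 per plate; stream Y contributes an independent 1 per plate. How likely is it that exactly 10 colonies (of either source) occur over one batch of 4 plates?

Independent Poisson processes superpose: combined rate λ = 1.8 + 1 = 2.8 per plate.
Over the interval, μ = 2.8 × 4 = 11.2 (a batch of 4 plates = 4 plates).
P(N = 10) = e^(−11.2) · 11.2^10/10! ≈ 0.1170.

0.1170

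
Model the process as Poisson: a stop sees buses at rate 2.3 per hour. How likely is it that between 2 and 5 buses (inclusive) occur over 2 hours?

0.6295

Over the interval, μ = 2.3 × 2 = 4.6 (2 hours).
P(2 ≤ N ≤ 5) = Σ_{j=2}^{5} e^(−4.6) · 4.6^j/j! ≈ 0.6295.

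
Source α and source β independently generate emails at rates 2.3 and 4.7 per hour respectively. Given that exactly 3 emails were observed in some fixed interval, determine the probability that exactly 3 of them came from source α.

Given the total, each event is independently from source α with probability p = λ_α/(λ_α+λ_β) = 2.3/7 ≈ 0.3286.
So K ~ Binomial(3, 2.3/7): P(K = 3) = C(3,3) · (2.3/7)^3 · (4.7/7)^0 ≈ 0.0355.

0.0355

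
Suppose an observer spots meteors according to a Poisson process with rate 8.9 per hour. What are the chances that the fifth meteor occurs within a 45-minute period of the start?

0.7952

Over the interval, μ = 8.9 × 0.75 = 6.675 (a 45-minute period = 0.75 hours).
The fifth arrival falls in the interval iff at least 5 events occur there: P(S_5 ≤ t) = P(N ≥ 5) = 1 − P(N ≤ 4) ≈ 0.7952.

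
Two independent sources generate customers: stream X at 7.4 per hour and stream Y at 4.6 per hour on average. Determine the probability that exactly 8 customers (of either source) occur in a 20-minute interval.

0.0298

Independent Poisson processes superpose: combined rate λ = 7.4 + 4.6 = 12 per hour.
Over the interval, μ = 12 × 1/3 = 4 (a 20-minute interval = 1/3 hours).
P(N = 8) = e^(−4) · 4^8/8! ≈ 0.0298.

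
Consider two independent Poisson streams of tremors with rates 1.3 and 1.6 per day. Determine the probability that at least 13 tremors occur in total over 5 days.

Independent Poisson processes superpose: combined rate λ = 1.3 + 1.6 = 2.9 per day.
Over the interval, μ = 2.9 × 5 = 14.5 (5 days).
P(N ≥ 13) = 1 − P(N ≤ 12) ≈ 0.6889.

0.6889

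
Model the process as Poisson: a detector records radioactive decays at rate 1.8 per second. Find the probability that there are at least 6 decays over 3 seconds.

0.4539

Over the interval, μ = 1.8 × 3 = 5.4 (3 seconds).
P(N ≥ 6) = 1 − P(N ≤ 5) = 1 − Σ_{j=0}^{5} e^(−μ) μ^j/j! ≈ 0.4539.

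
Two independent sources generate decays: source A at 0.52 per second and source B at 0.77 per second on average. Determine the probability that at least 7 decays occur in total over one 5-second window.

0.4656

Independent Poisson processes superpose: combined rate λ = 0.52 + 0.77 = 1.29 per second.
Over the interval, μ = 1.29 × 5 = 6.45 (a 5-second window = 5 seconds).
P(N ≥ 7) = 1 − P(N ≤ 6) ≈ 0.4656.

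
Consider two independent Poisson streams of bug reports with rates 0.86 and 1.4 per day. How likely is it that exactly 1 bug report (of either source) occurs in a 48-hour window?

Independent Poisson processes superpose: combined rate λ = 0.86 + 1.4 = 2.26 per day.
Over the interval, μ = 2.26 × 2 = 4.52 (a 48-hour window = 2 days).
P(N = 1) = e^(−4.52) · 4.52^1/1! ≈ 0.0492.

0.0492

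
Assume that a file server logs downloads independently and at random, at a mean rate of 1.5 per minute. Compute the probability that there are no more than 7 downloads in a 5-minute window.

0.5246

Over the interval, μ = 1.5 × 5 = 7.5 (a 5-minute window = 5 minutes).
P(N ≤ 7) = Σ_{j=0}^{7} e^(−μ) μ^j/j! ≈ 0.5246.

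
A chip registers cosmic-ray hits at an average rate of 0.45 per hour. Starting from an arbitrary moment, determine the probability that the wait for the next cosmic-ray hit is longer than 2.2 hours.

The wait for the next event is exponential with rate λ = 0.45 per hour.
P(T > 2.2) = e^(−λt) = e^(−0.45 × 2.2) = e^(−0.99) ≈ 0.3716.

0.3716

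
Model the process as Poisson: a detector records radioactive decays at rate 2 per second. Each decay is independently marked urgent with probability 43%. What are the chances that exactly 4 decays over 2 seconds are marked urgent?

Thinning: the decays that are marked urgent themselves form a Poisson process with rate 0.43 × 2 = 0.86 per second.
Over the interval, μ = 0.86 × 2 = 1.72 (2 seconds).
P(N = 4) = e^(−1.72) · 1.72^4/4! ≈ 0.0653.

0.0653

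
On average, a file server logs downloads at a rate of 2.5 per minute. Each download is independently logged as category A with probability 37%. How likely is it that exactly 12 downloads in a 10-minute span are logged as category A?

Thinning: the downloads that are logged as category A themselves form a Poisson process with rate 0.37 × 2.5 = 0.925 per minute.
Over the interval, μ = 0.925 × 10 = 9.25 (a 10-minute span = 10 minutes).
P(N = 12) = e^(−9.25) · 9.25^12/12! ≈ 0.0787.

0.0787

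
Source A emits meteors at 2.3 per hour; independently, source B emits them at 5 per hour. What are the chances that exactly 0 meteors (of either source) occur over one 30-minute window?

0.0260

Independent Poisson processes superpose: combined rate λ = 2.3 + 5 = 7.3 per hour.
Over the interval, μ = 7.3 × 0.5 = 3.65 (a 30-minute window = 0.5 hours).
P(N = 0) = e^(−3.65) · 3.65^0/0! ≈ 0.0260.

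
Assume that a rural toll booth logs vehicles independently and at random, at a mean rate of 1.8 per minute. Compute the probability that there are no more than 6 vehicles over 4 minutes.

0.4204

Over the interval, μ = 1.8 × 4 = 7.2 (4 minutes).
P(N ≤ 6) = Σ_{j=0}^{6} e^(−μ) μ^j/j! ≈ 0.4204.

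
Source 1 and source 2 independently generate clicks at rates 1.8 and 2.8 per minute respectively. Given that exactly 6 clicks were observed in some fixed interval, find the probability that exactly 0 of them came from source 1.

0.0509

Given the total, each event is independently from source 1 with probability p = λ_1/(λ_1+λ_2) = 1.8/4.6 ≈ 0.3913.
So K ~ Binomial(6, 1.8/4.6): P(K = 0) = C(6,0) · (1.8/4.6)^0 · (2.8/4.6)^6 ≈ 0.0509.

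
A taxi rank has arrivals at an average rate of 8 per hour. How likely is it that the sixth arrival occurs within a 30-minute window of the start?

Over the interval, μ = 8 × 0.5 = 4 (a 30-minute window = 0.5 hours).
The sixth arrival falls in the interval iff at least 6 events occur there: P(S_6 ≤ t) = P(N ≥ 6) = 1 − P(N ≤ 5) ≈ 0.2149.

0.2149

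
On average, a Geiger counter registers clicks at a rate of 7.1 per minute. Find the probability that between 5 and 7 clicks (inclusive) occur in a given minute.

With mean μ = 7.1 per minute,
P(5 ≤ N ≤ 7) = Σ_{j=5}^{7} e^(−7.1) · 7.1^j/j! ≈ 0.4198.

0.4198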